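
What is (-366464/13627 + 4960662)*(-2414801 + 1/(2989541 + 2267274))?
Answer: -171621453020016772742508/14326923601 ≈ -1.1979e+13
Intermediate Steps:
(-366464/13627 + 4960662)*(-2414801 + 1/(2989541 + 2267274)) = (-366464*1/13627 + 4960662)*(-2414801 + 1/5256815) = (-366464/13627 + 4960662)*(-2414801 + 1/5256815) = (67598574610/13627)*(-12694162118814/5256815) = -171621453020016772742508/14326923601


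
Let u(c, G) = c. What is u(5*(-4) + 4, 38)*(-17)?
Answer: 272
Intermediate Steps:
u(5*(-4) + 4, 38)*(-17) = (5*(-4) + 4)*(-17) = (-20 + 4)*(-17) = -16*(-17) = 272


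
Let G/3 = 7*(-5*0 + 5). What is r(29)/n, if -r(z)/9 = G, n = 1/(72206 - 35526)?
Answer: -34662600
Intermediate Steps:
n = 1/36680 ≈ 2.7263e-5
G = 105 (G = 3*(7*(-5*0 + 5)) = 3*(7*(0 + 5)) = 3*(7*5) = 3*35 = 105)
r(z) = -945 (r(z) = -9*105 = -945)
r(29)/n = -945/1/36680 = -945*36680 = -34662600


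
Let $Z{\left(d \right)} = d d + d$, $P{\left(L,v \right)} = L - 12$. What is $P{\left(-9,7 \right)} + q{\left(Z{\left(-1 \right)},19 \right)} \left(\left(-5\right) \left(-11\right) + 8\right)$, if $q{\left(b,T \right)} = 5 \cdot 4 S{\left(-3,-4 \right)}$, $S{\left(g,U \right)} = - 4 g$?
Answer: $15099$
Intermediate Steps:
$P{\left(L,v \right)} = -12 + L$ ($P{\left(L,v \right)} = L - 12 = -12 + L$)
$Z{\left(d \right)} = d + d^{2}$ ($Z{\left(d \right)} = d^{2} + d = d + d^{2}$)
$q{\left(b,T \right)} = 240$ ($q{\left(b,T \right)} = 5 \cdot 4 \left(\left(-4\right) \left(-3\right)\right) = 20 \cdot 12 = 240$)
$P{\left(-9,7 \right)} + q{\left(Z{\left(-1 \right)},19 \right)} \left(\left(-5\right) \left(-11\right) + 8\right) = \left(-12 - 9\right) + 240 \left(\left(-5\right) \left(-11\right) + 8\right) = -21 + 240 \left(55 + 8\right) = -21 + 240 \cdot 63 = -21 + 15120 = 15099$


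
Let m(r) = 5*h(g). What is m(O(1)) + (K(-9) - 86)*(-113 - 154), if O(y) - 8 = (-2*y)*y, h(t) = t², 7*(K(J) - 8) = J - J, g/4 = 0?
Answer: 20826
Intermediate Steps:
g = 0 (g = 4*0 = 0)
K(J) = 8 (K(J) = 8 + (J - J)/7 = 8 + (⅐)*0 = 8 + 0 = 8)
O(y) = 8 - 2*y² (O(y) = 8 + (-2*y)*y = 8 - 2*y²)
m(r) = 0 (m(r) = 5*0² = 5*0 = 0)
m(O(1)) + (K(-9) - 86)*(-113 - 154) = 0 + (8 - 86)*(-113 - 154) = 0 - 78*(-267) = 0 + 20826 = 20826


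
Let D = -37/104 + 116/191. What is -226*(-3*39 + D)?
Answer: 262057283/9932 ≈ 26385.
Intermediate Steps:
D = 4997/19864 (D = -37*1/104 + 116*(1/191) = -37/104 + 116/191 = 4997/19864 ≈ 0.25156)
-226*(-3*39 + D) = -226*(-3*39 + 4997/19864) = -226*(-117 + 4997/19864) = -226*(-2319091/19864) = 262057283/9932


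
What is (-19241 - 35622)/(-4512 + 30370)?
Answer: -54863/25858 ≈ -2.1217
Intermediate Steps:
(-19241 - 35622)/(-4512 + 30370) = -54863/25858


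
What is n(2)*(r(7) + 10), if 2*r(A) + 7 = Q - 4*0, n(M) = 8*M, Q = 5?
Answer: 144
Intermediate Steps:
r(A) = -1 (r(A) = -7/2 + (5 - 4*0)/2 = -7/2 + (5 + 0)/2 = -7/2 + (½)*5 = -7/2 + 5/2 = -1)
n(2)*(r(7) + 10) = (8*2)*(-1 + 10) = 16*9 = 144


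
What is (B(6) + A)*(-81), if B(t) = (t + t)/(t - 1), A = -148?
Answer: 58968/5 ≈ 11794.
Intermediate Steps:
B(t) = 2*t/(-1 + t) (B(t) = (2*t)/(-1 + t) = 2*t/(-1 + t))
(B(6) + A)*(-81) = (2*6/(-1 + 6) - 148)*(-81) = (2*6/5 - 148)*(-81) = (2*6*(⅕) - 148)*(-81) = (12/5 - 148)*(-81) = -728/5*(-81) = 58968/5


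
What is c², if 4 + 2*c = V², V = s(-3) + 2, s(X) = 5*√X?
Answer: 4425/4 - 750*I*√3 ≈ 1106.3 - 1299.0*I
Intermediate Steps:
V = 2 + 5*I*√3 (V = 5*√(-3) + 2 = 5*(I*√3) + 2 = 5*I*√3 + 2 = 2 + 5*I*√3 ≈ 2.0 + 8.6602*I)
c = -2 + (2 + 5*I*√3)²/2 ≈ -37.5 + 17.32*I
c² = (-75/2 + 10*I*√3)²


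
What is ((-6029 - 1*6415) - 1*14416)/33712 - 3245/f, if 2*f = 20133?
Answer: -189890815/169680924 ≈ -1.1191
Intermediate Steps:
f = 20133/2 (f = (1/2)*20133 = 20133/2 ≈ 10067.)
((-6029 - 1*6415) - 1*14416)/33712 - 3245/f = ((-6029 - 1*6415) - 1*14416)/33712 - 3245/20133/2 = ((-6029 - 6415) - 14416)*(1/33712) - 3245*2/20133 = (-12444 - 14416)*(1/33712) - 6490/20133 = -26860*1/33712 - 6490/20133 = -6715/8428 - 6490/20133 = -189890815/169680924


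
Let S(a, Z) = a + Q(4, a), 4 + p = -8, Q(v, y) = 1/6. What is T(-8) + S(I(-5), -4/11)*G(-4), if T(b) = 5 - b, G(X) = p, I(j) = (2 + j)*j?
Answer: -169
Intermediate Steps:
Q(v, y) = ⅙
I(j) = j*(2 + j)
p = -12 (p = -4 - 8 = -12)
G(X) = -12
S(a, Z) = ⅙ + a (S(a, Z) = a + ⅙ = ⅙ + a)
T(-8) + S(I(-5), -4/11)*G(-4) = (5 - 1*(-8)) + (⅙ - 5*(2 - 5))*(-12) = (5 + 8) + (⅙ - 5*(-3))*(-12) = 13 + (⅙ + 15)*(-12) = 13 + (91/6)*(-12) = 13 - 182 = -169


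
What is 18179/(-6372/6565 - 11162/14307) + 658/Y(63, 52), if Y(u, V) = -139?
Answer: -237446650974827/22857540026 ≈ -10388.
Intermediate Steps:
18179/(-6372/6565 - 11162/14307) + 658/Y(63, 52) = 18179/(-6372/6565 - 11162/14307) + 658/(-139) = 18179/(-6372*1/6565 - 11162*1/14307) + 658*(-1/139) = 18179/(-6372/6565 - 11162/14307) - 658/139 = 18179/(-164442734/93925455) - 658/139 = 18179*(-93925455/164442734) - 658/139 = -1707470846445/164442734 - 658/139 = -237446650974827/22857540026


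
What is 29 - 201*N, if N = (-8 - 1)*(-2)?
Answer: -3589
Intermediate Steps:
N = 18 (N = -9*(-2) = 18)
29 - 201*N = 29 - 201*18 = 29 - 3618 = -3589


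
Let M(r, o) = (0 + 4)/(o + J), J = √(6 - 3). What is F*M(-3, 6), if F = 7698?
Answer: 61584/11 - 10264*√3/11 ≈ 3982.4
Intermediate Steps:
J = √3 ≈ 1.7320
M(r, o) = 4/(o + √3) (M(r, o) = (0 + 4)/(o + √3) = 4/(o + √3))
F*M(-3, 6) = 7698*(4/(6 + √3)) = 30792/(6 + √3)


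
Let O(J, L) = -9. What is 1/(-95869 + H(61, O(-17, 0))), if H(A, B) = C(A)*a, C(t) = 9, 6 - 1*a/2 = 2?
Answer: -1/95797 ≈ -1.0439e-5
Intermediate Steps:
a = 8 (a = 12 - 2*2 = 12 - 4 = 8)
H(A, B) = 72 (H(A, B) = 9*8 = 72)
1/(-95869 + H(61, O(-17, 0))) = 1/(-95869 + 72) = 1/(-95797) = -1/95797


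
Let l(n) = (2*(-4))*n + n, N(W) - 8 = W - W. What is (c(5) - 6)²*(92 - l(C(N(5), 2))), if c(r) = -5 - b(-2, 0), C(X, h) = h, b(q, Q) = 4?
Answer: 23850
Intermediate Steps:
N(W) = 8 (N(W) = 8 + (W - W) = 8 + 0 = 8)
c(r) = -9 (c(r) = -5 - 1*4 = -5 - 4 = -9)
l(n) = -7*n (l(n) = -8*n + n = -7*n)
(c(5) - 6)²*(92 - l(C(N(5), 2))) = (-9 - 6)²*(92 - (-7)*2) = (-15)²*(92 - 1*(-14)) = 225*(92 + 14) = 225*106 = 23850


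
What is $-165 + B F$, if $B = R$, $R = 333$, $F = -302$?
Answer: $-100731$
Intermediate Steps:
$B = 333$
$-165 + B F = -165 + 333 \left(-302\right) = -165 - 100566 = -100731$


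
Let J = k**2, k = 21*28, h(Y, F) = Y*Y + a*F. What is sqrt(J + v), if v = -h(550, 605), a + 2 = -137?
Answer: sqrt(127339) ≈ 356.85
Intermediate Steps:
a = -139 (a = -2 - 137 = -139)
h(Y, F) = Y**2 - 139*F (h(Y, F) = Y*Y - 139*F = Y**2 - 139*F)
k = 588
J = 345744 (J = 588**2 = 345744)
v = -218405 (v = -(550**2 - 139*605) = -(302500 - 84095) = -1*218405 = -218405)
sqrt(J + v) = sqrt(345744 - 218405) = sqrt(127339)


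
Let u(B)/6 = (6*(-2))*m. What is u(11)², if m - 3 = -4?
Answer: 5184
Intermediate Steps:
m = -1 (m = 3 - 4 = -1)
u(B) = 72 (u(B) = 6*((6*(-2))*(-1)) = 6*(-12*(-1)) = 6*12 = 72)
u(11)² = 72² = 5184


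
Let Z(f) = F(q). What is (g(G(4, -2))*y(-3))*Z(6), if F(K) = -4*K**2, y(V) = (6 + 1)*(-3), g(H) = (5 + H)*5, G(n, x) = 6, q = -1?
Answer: 4620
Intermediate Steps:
g(H) = 25 + 5*H
y(V) = -21 (y(V) = 7*(-3) = -21)
Z(f) = -4 (Z(f) = -4*(-1)**2 = -4*1 = -4)
(g(G(4, -2))*y(-3))*Z(6) = ((25 + 5*6)*(-21))*(-4) = ((25 + 30)*(-21))*(-4) = (55*(-21))*(-4) = -1155*(-4) = 4620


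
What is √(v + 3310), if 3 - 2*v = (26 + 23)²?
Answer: √2111 ≈ 45.946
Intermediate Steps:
v = -1199 (v = 3/2 - (26 + 23)²/2 = 3/2 - ½*49² = 3/2 - ½*2401 = 3/2 - 2401/2 = -1199)
√(v + 3310) = √(-1199 + 3310) = √2111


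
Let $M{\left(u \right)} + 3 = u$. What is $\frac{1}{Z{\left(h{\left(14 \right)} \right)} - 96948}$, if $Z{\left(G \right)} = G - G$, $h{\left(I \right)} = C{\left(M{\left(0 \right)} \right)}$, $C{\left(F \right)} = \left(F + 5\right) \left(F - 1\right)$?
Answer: $- \frac{1}{96948} \approx -1.0315 \cdot 10^{-5}$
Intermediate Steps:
$M{\left(u \right)} = -3 + u$
$C{\left(F \right)} = \left(-1 + F\right) \left(5 + F\right)$ ($C{\left(F \right)} = \left(5 + F\right) \left(-1 + F\right) = \left(-1 + F\right) \left(5 + F\right)$)
$h{\left(I \right)} = -8$ ($h{\left(I \right)} = -5 + \left(-3 + 0\right)^{2} + 4 \left(-3 + 0\right) = -5 + \left(-3\right)^{2} + 4 \left(-3\right) = -5 + 9 - 12 = -8$)
$Z{\left(G \right)} = 0$
$\frac{1}{Z{\left(h{\left(14 \right)} \right)} - 96948} = \frac{1}{0 - 96948} = \frac{1}{-96948} = - \frac{1}{96948}$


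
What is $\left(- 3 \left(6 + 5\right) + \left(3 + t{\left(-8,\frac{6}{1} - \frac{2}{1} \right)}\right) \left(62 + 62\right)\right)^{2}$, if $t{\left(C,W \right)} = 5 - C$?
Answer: $3806401$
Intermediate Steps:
$\left(- 3 \left(6 + 5\right) + \left(3 + t{\left(-8,\frac{6}{1} - \frac{2}{1} \right)}\right) \left(62 + 62\right)\right)^{2} = \left(- 3 \left(6 + 5\right) + \left(3 + \left(5 - -8\right)\right) \left(62 + 62\right)\right)^{2} = \left(\left(-3\right) 11 + \left(3 + \left(5 + 8\right)\right) 124\right)^{2} = \left(-33 + \left(3 + 13\right) 124\right)^{2} = \left(-33 + 16 \cdot 124\right)^{2} = \left(-33 + 1984\right)^{2} = 1951^{2} = 3806401$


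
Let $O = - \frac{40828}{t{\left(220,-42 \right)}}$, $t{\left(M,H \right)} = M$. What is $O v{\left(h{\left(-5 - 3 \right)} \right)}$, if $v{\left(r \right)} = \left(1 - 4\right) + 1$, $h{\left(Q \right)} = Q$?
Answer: $\frac{20414}{55} \approx 371.16$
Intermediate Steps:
$O = - \frac{10207}{55}$ ($O = - \frac{40828}{220} = \left(-40828\right) \frac{1}{220} = - \frac{10207}{55} \approx -185.58$)
$v{\left(r \right)} = -2$ ($v{\left(r \right)} = -3 + 1 = -2$)
$O v{\left(h{\left(-5 - 3 \right)} \right)} = \left(- \frac{10207}{55}\right) \left(-2\right) = \frac{20414}{55}$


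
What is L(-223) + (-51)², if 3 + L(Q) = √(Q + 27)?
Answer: 2598 + 14*I ≈ 2598.0 + 14.0*I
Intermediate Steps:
L(Q) = -3 + √(27 + Q) (L(Q) = -3 + √(Q + 27) = -3 + √(27 + Q))
L(-223) + (-51)² = (-3 + √(27 - 223)) + (-51)² = (-3 + √(-196)) + 2601 = (-3 + 14*I) + 2601 = 2598 + 14*I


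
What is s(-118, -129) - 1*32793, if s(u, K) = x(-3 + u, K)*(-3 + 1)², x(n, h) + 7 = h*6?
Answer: -35917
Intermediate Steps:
x(n, h) = -7 + 6*h (x(n, h) = -7 + h*6 = -7 + 6*h)
s(u, K) = -28 + 24*K (s(u, K) = (-7 + 6*K)*(-3 + 1)² = (-7 + 6*K)*(-2)² = (-7 + 6*K)*4 = -28 + 24*K)
s(-118, -129) - 1*32793 = (-28 + 24*(-129)) - 1*32793 = (-28 - 3096) - 32793 = -3124 - 32793 = -35917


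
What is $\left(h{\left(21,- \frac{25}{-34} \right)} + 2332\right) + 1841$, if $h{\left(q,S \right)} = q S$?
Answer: $\frac{142407}{34} \approx 4188.4$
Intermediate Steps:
$h{\left(q,S \right)} = S q$
$\left(h{\left(21,- \frac{25}{-34} \right)} + 2332\right) + 1841 = \left(- \frac{25}{-34} \cdot 21 + 2332\right) + 1841 = \left(\left(-25\right) \left(- \frac{1}{34}\right) 21 + 2332\right) + 1841 = \left(\frac{25}{34} \cdot 21 + 2332\right) + 1841 = \left(\frac{525}{34} + 2332\right) + 1841 = \frac{79813}{34} + 1841 = \frac{142407}{34}$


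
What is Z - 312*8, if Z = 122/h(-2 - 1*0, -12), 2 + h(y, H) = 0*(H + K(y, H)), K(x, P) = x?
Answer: -2557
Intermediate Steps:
h(y, H) = -2 (h(y, H) = -2 + 0*(H + y) = -2 + 0 = -2)
Z = -61 (Z = 122/(-2) = 122*(-1/2) = -61)
Z - 312*8 = -61 - 312*8 = -61 - 104*24 = -61 - 2496 = -2557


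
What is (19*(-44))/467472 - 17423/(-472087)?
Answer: 276789283/7881694788 ≈ 0.035118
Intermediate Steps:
(19*(-44))/467472 - 17423/(-472087) = -836*1/467472 - 17423*(-1/472087) = -209/116868 + 2489/67441 = 276789283/7881694788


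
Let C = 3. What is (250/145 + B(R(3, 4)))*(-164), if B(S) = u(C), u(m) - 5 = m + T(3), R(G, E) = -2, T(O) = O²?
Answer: -89052/29 ≈ -3070.8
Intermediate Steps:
u(m) = 14 + m (u(m) = 5 + (m + 3²) = 5 + (m + 9) = 5 + (9 + m) = 14 + m)
B(S) = 17 (B(S) = 14 + 3 = 17)
(250/145 + B(R(3, 4)))*(-164) = (250/145 + 17)*(-164) = (250*(1/145) + 17)*(-164) = (50/29 + 17)*(-164) = (543/29)*(-164) = -89052/29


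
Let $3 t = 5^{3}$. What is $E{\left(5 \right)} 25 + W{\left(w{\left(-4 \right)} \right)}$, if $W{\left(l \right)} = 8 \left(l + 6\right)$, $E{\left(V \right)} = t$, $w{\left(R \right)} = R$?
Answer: $\frac{3173}{3} \approx 1057.7$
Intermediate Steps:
$t = \frac{125}{3}$ ($t = \frac{5^{3}}{3} = \frac{1}{3} \cdot 125 = \frac{125}{3} \approx 41.667$)
$E{\left(V \right)} = \frac{125}{3}$
$W{\left(l \right)} = 48 + 8 l$ ($W{\left(l \right)} = 8 \left(6 + l\right) = 48 + 8 l$)
$E{\left(5 \right)} 25 + W{\left(w{\left(-4 \right)} \right)} = \frac{125}{3} \cdot 25 + \left(48 + 8 \left(-4\right)\right) = \frac{3125}{3} + \left(48 - 32\right) = \frac{3125}{3} + 16 = \frac{3173}{3}$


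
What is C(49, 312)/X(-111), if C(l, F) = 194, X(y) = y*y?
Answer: 194/12321 ≈ 0.015745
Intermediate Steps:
X(y) = y**2
C(49, 312)/X(-111) = 194/((-111)**2) = 194/12321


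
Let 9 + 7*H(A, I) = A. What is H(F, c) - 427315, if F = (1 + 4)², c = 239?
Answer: -2991189/7 ≈ -4.2731e+5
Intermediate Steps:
F = 25 (F = 5² = 25)
H(A, I) = -9/7 + A/7
H(F, c) - 427315 = (-9/7 + (⅐)*25) - 427315 = (-9/7 + 25/7) - 427315 = 16/7 - 427315 = -2991189/7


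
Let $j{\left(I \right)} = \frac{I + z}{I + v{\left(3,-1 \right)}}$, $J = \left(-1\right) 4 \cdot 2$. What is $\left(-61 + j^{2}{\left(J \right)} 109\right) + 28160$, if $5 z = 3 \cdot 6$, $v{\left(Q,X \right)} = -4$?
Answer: $\frac{25302289}{900} \approx 28114.0$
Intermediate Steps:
$z = \frac{18}{5}$ ($z = \frac{3 \cdot 6}{5} = \frac{1}{5} \cdot 18 = \frac{18}{5} \approx 3.6$)
$J = -8$ ($J = \left(-4\right) 2 = -8$)
$j{\left(I \right)} = \frac{\frac{18}{5} + I}{-4 + I}$ ($j{\left(I \right)} = \frac{I + \frac{18}{5}}{I - 4} = \frac{\frac{18}{5} + I}{-4 + I}$)
$\left(-61 + j^{2}{\left(J \right)} 109\right) + 28160 = \left(-61 + \left(\frac{\frac{18}{5} - 8}{-4 - 8}\right)^{2} \cdot 109\right) + 28160 = \left(-61 + \left(\frac{1}{-12} \left(- \frac{22}{5}\right)\right)^{2} \cdot 109\right) + 28160 = \left(-61 + \left(\left(- \frac{1}{12}\right) \left(- \frac{22}{5}\right)\right)^{2} \cdot 109\right) + 28160 = \left(-61 + \left(\frac{11}{30}\right)^{2} \cdot 109\right) + 28160 = \left(-61 + \frac{121}{900} \cdot 109\right) + 28160 = \left(-61 + \frac{13189}{900}\right) + 28160 = - \frac{41711}{900} + 28160 = \frac{25302289}{900}$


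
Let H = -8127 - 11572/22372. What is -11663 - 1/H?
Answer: -530167364659/45457204 ≈ -11663.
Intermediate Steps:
H = -45457204/5593 (H = -8127 - 11572*1/22372 = -8127 - 2893/5593 = -45457204/5593 ≈ -8127.5)
-11663 - 1/H = -11663 - 1/(-45457204/5593) = -11663 - 1*(-5593/45457204) = -11663 + 5593/45457204 = -530167364659/45457204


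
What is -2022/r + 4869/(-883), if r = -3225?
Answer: -4639033/949225 ≈ -4.8872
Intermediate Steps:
-2022/r + 4869/(-883) = -2022/(-3225) + 4869/(-883) = -2022*(-1/3225) + 4869*(-1/883) = 674/1075 - 4869/883 = -4639033/949225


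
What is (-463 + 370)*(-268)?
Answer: 24924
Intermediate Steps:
(-463 + 370)*(-268) = -93*(-268) = 24924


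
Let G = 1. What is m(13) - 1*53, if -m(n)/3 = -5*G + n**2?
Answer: -545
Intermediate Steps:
m(n) = 15 - 3*n**2 (m(n) = -3*(-5*1 + n**2) = -3*(-5 + n**2) = 15 - 3*n**2)
m(13) - 1*53 = (15 - 3*13**2) - 1*53 = (15 - 3*169) - 53 = (15 - 507) - 53 = -492 - 53 = -545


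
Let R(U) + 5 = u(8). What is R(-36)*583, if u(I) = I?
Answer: 1749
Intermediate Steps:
R(U) = 3 (R(U) = -5 + 8 = 3)
R(-36)*583 = 3*583 = 1749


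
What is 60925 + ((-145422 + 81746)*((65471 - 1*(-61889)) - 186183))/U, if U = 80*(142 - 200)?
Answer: -865730337/1160 ≈ -7.4632e+5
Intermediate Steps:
U = -4640 (U = 80*(-58) = -4640)
60925 + ((-145422 + 81746)*((65471 - 1*(-61889)) - 186183))/U = 60925 + ((-145422 + 81746)*((65471 - 1*(-61889)) - 186183))/(-4640) = 60925 - 63676*((65471 + 61889) - 186183)*(-1/4640) = 60925 - 63676*(127360 - 186183)*(-1/4640) = 60925 - 63676*(-58823)*(-1/4640) = 60925 + 3745613348*(-1/4640) = 60925 - 936403337/1160 = -865730337/1160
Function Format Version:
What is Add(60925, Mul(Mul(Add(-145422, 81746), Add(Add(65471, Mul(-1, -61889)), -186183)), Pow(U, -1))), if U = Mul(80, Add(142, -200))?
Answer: Rational(-865730337, 1160) ≈ -7.4632e+5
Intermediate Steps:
U = -4640 (U = Mul(80, -58) = -4640)
Add(60925, Mul(Mul(Add(-145422, 81746), Add(Add(65471, Mul(-1, -61889)), -186183)), Pow(U, -1))) = Add(60925, Mul(Mul(Add(-145422, 81746), Add(Add(65471, Mul(-1, -61889)), -186183)), Pow(-4640, -1))) = Add(60925, Mul(Mul(-63676, Add(Add(65471, 61889), -186183)), Rational(-1, 4640))) = Add(60925, Mul(Mul(-63676, Add(127360, -186183)), Rational(-1, 4640))) = Add(60925, Mul(Mul(-63676, -58823), Rational(-1, 4640))) = Add(60925, Mul(3745613348, Rational(-1, 4640))) = Add(60925, Rational(-936403337, 1160)) = Rational(-865730337, 1160)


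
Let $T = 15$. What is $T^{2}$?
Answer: $225$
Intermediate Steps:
$T^{2} = 15^{2} = 225$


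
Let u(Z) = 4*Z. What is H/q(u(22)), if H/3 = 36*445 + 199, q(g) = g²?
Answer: 48657/7744 ≈ 6.2832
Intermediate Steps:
H = 48657 (H = 3*(36*445 + 199) = 3*(16020 + 199) = 3*16219 = 48657)
H/q(u(22)) = 48657/((4*22)²) = 48657/(88²) = 48657/7744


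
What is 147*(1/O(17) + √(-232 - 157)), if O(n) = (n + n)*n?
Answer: 147/578 + 147*I*√389 ≈ 0.25433 + 2899.3*I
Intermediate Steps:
O(n) = 2*n² (O(n) = (2*n)*n = 2*n²)
147*(1/O(17) + √(-232 - 157)) = 147*(1/(2*17²) + √(-232 - 157)) = 147*(1/(2*289) + √(-389)) = 147*(1/578 + I*√389) = 147/578 + 147*I*√389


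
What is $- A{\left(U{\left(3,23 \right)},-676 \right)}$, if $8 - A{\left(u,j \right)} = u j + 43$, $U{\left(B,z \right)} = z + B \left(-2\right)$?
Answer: $-11457$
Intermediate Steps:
$U{\left(B,z \right)} = z - 2 B$
$A{\left(u,j \right)} = -35 - j u$ ($A{\left(u,j \right)} = 8 - \left(u j + 43\right) = 8 - \left(j u + 43\right) = 8 - \left(43 + j u\right) = -35 - j u$)
$- A{\left(U{\left(3,23 \right)},-676 \right)} = - (-35 - - 676 \left(23 - 6\right)) = - (-35 - \left(-676\right) 17) = - (-35 + 11492) = \left(-1\right) 11457 = -11457$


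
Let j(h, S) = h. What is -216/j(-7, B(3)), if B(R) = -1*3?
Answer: 216/7 ≈ 30.857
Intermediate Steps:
B(R) = -3
-216/j(-7, B(3)) = -216/(-7) = -216*(-1/7) = 216/7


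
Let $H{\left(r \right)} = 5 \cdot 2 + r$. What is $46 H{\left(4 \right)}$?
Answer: $644$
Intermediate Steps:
$H{\left(r \right)} = 10 + r$
$46 H{\left(4 \right)} = 46 \left(10 + 4\right) = 46 \cdot 14 = 644$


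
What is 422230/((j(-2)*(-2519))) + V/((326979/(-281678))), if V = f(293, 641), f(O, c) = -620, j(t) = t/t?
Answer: 301858723670/823660101 ≈ 366.48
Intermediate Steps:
j(t) = 1
V = -620
422230/((j(-2)*(-2519))) + V/((326979/(-281678))) = 422230/((1*(-2519))) - 620/(326979/(-281678)) = 422230/(-2519) - 620/(326979*(-1/281678)) = 422230*(-1/2519) - 620/(-326979/281678) = -422230/2519 - 620*(-281678/326979) = -422230/2519 + 174640360/326979 = 301858723670/823660101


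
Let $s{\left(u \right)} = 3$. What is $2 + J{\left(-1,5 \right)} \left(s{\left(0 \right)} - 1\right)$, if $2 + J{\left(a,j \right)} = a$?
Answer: $-4$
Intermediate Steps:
$J{\left(a,j \right)} = -2 + a$
$2 + J{\left(-1,5 \right)} \left(s{\left(0 \right)} - 1\right) = 2 + \left(-2 - 1\right) \left(3 - 1\right) = 2 - 3 \left(3 - 1\right) = 2 - 6 = -4$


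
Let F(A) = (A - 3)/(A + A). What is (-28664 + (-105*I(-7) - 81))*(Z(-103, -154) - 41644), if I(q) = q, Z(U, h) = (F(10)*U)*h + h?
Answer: 1015258863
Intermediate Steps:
F(A) = (-3 + A)/(2*A) (F(A) = (-3 + A)/((2*A)) = (-3 + A)*(1/(2*A)) = (-3 + A)/(2*A))
Z(U, h) = h + 7*U*h/20 (Z(U, h) = (((½)*(-3 + 10)/10)*U)*h + h = (((½)*(⅒)*7)*U)*h + h = (7*U/20)*h + h = 7*U*h/20 + h = h + 7*U*h/20)
(-28664 + (-105*I(-7) - 81))*(Z(-103, -154) - 41644) = (-28664 + (-105*(-7) - 81))*((1/20)*(-154)*(20 + 7*(-103)) - 41644) = (-28664 + (735 - 81))*((1/20)*(-154)*(20 - 721) - 41644) = (-28664 + 654)*((1/20)*(-154)*(-701) - 41644) = -28010*(53977/10 - 41644) = -28010*(-362463/10) = 1015258863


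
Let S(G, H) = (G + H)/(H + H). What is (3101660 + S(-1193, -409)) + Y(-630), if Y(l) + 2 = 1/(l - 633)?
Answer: 1602215179340/516567 ≈ 3.1017e+6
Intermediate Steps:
S(G, H) = (G + H)/(2*H) (S(G, H) = (G + H)/((2*H)) = (G + H)*(1/(2*H)) = (G + H)/(2*H))
Y(l) = -2 + 1/(-633 + l) (Y(l) = -2 + 1/(l - 633) = -2 + 1/(-633 + l))
(3101660 + S(-1193, -409)) + Y(-630) = (3101660 + (½)*(-1193 - 409)/(-409)) + (1267 - 2*(-630))/(-633 - 630) = (3101660 + (½)*(-1/409)*(-1602)) + (1267 + 1260)/(-1263) = (3101660 + 801/409) - 1/1263*2527 = 1268579741/409 - 2527/1263 = 1602215179340/516567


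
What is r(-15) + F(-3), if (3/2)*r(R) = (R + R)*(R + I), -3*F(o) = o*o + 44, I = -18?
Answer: 1927/3 ≈ 642.33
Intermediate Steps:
F(o) = -44/3 - o²/3 (F(o) = -(o*o + 44)/3 = -(o² + 44)/3 = -(44 + o²)/3 = -44/3 - o²/3)
r(R) = 4*R*(-18 + R)/3 (r(R) = 2*((R + R)*(R - 18))/3 = 2*((2*R)*(-18 + R))/3 = 2*(2*R*(-18 + R))/3 = 4*R*(-18 + R)/3)
r(-15) + F(-3) = (4/3)*(-15)*(-18 - 15) + (-44/3 - ⅓*(-3)²) = (4/3)*(-15)*(-33) + (-44/3 - ⅓*9) = 660 + (-44/3 - 3) = 660 - 53/3 = 1927/3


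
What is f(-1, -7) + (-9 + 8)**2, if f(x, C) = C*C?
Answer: 50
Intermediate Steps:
f(x, C) = C**2
f(-1, -7) + (-9 + 8)**2 = (-7)**2 + (-9 + 8)**2 = 49 + (-1)**2 = 49 + 1 = 50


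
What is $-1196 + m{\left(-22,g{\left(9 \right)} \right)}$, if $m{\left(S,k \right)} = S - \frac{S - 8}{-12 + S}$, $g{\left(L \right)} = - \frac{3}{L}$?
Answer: $- \frac{20721}{17} \approx -1218.9$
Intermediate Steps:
$m{\left(S,k \right)} = S - \frac{-8 + S}{-12 + S}$
$-1196 + m{\left(-22,g{\left(9 \right)} \right)} = -1196 + \frac{8 + \left(-22\right)^{2} - -286}{-12 - 22} = -1196 + \frac{8 + 484 + 286}{-34} = -1196 - \frac{389}{17} = - \frac{20721}{17}$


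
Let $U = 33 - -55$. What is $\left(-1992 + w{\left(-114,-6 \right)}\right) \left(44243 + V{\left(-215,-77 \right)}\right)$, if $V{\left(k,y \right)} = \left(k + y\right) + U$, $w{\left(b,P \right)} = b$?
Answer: $-92746134$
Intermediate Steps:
$U = 88$ ($U = 33 + 55 = 88$)
$V{\left(k,y \right)} = 88 + k + y$ ($V{\left(k,y \right)} = \left(k + y\right) + 88 = 88 + k + y$)
$\left(-1992 + w{\left(-114,-6 \right)}\right) \left(44243 + V{\left(-215,-77 \right)}\right) = \left(-1992 - 114\right) \left(44243 - 204\right) = - 2106 \left(44243 - 204\right) = \left(-2106\right) 44039 = -92746134$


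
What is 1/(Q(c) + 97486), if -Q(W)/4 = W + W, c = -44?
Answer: 1/97838 ≈ 1.0221e-5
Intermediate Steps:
Q(W) = -8*W (Q(W) = -4*(W + W) = -8*W)
1/(Q(c) + 97486) = 1/(-8*(-44) + 97486) = 1/(352 + 97486) = 1/97838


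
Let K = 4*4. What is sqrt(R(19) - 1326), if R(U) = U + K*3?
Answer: I*sqrt(1259) ≈ 35.482*I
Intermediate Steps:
K = 16
R(U) = 48 + U (R(U) = U + 16*3 = U + 48 = 48 + U)
sqrt(R(19) - 1326) = sqrt((48 + 19) - 1326) = sqrt(67 - 1326) = sqrt(-1259) = I*sqrt(1259)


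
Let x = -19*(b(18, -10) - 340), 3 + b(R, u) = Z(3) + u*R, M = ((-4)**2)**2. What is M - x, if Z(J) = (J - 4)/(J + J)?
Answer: -58105/6 ≈ -9684.2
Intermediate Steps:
Z(J) = (-4 + J)/(2*J) (Z(J) = (-4 + J)/((2*J)) = (-4 + J)*(1/(2*J)) = (-4 + J)/(2*J))
M = 256 (M = 16**2 = 256)
b(R, u) = -19/6 + R*u (b(R, u) = -3 + ((1/2)*(-4 + 3)/3 + u*R) = -3 + ((1/2)*(1/3)*(-1) + R*u) = -3 + (-1/6 + R*u) = -19/6 + R*u)
x = 59641/6 (x = -19*((-19/6 + 18*(-10)) - 340) = -19*((-19/6 - 180) - 340) = -19*(-1099/6 - 340) = -19*(-3139/6) = 59641/6 ≈ 9940.2)
M - x = 256 - 1*59641/6 = 256 - 59641/6 = -58105/6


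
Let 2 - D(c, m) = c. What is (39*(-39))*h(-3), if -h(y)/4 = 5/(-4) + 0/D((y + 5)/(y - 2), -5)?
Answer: -7605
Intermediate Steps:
D(c, m) = 2 - c
h(y) = 5 (h(y) = -4*(5/(-4) + 0/(2 - (y + 5)/(y - 2))) = -4*(5*(-¼) + 0/(2 - (5 + y)/(-2 + y))) = -4*(-5/4 + 0/(2 - (5 + y)/(-2 + y))) = -4*(-5/4 + 0) = -4*(-5/4) = 5)
(39*(-39))*h(-3) = (39*(-39))*5 = -1521*5 = -7605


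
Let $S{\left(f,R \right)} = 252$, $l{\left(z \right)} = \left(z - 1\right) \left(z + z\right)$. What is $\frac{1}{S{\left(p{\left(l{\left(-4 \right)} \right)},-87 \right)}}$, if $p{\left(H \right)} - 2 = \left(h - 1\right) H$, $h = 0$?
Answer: $\frac{1}{252} \approx 0.0039683$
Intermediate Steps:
$l{\left(z \right)} = 2 z \left(-1 + z\right)$ ($l{\left(z \right)} = \left(-1 + z\right) 2 z = 2 z \left(-1 + z\right)$)
$p{\left(H \right)} = 2 - H$ ($p{\left(H \right)} = 2 + \left(0 - 1\right) H = 2 - H$)
$\frac{1}{S{\left(p{\left(l{\left(-4 \right)} \right)},-87 \right)}} = \frac{1}{252}$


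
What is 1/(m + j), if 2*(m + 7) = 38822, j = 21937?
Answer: 1/41341 ≈ 2.4189e-5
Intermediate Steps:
m = 19404 (m = -7 + (½)*38822 = -7 + 19411 = 19404)
1/(m + j) = 1/(19404 + 21937) = 1/41341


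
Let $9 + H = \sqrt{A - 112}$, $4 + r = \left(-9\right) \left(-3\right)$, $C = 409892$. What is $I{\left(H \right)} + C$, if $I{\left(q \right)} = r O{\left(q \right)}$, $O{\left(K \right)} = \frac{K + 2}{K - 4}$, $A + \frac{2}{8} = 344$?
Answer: $\frac{102895841}{251} + \frac{828 \sqrt{103}}{251} \approx 4.0998 \cdot 10^{5}$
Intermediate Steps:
$A = \frac{1375}{4}$ ($A = - \frac{1}{4} + 344 = \frac{1375}{4} \approx 343.75$)
$O{\left(K \right)} = \frac{2 + K}{-4 + K}$
$r = 23$ ($r = -4 - -27 = -4 + 27 = 23$)
$H = -9 + \frac{3 \sqrt{103}}{2}$ ($H = -9 + \sqrt{\frac{1375}{4} - 112} = -9 + \sqrt{\frac{927}{4}} = -9 + \frac{3 \sqrt{103}}{2} \approx 6.2233$)
$I{\left(q \right)} = \frac{23 \left(2 + q\right)}{-4 + q}$ ($I{\left(q \right)} = 23 \frac{2 + q}{-4 + q} = \frac{23 \left(2 + q\right)}{-4 + q}$)
$I{\left(H \right)} + C = \frac{23 \left(2 - \left(9 - \frac{3 \sqrt{103}}{2}\right)\right)}{-4 - \left(9 - \frac{3 \sqrt{103}}{2}\right)} + 409892 = \frac{23 \left(-7 + \frac{3 \sqrt{103}}{2}\right)}{-13 + \frac{3 \sqrt{103}}{2}} + 409892 = 409892 + \frac{23 \left(-7 + \frac{3 \sqrt{103}}{2}\right)}{-13 + \frac{3 \sqrt{103}}{2}}$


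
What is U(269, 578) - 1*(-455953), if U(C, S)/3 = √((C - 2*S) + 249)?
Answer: 455953 + 3*I*√638 ≈ 4.5595e+5 + 75.776*I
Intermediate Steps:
U(C, S) = 3*√(249 + C - 2*S) (U(C, S) = 3*√((C - 2*S) + 249) = 3*√(249 + C - 2*S))
U(269, 578) - 1*(-455953) = 3*√(249 + 269 - 2*578) - 1*(-455953) = 3*√(249 + 269 - 1156) + 455953 = 3*√(-638) + 455953 = 3*(I*√638) + 455953 = 3*I*√638 + 455953 = 455953 + 3*I*√638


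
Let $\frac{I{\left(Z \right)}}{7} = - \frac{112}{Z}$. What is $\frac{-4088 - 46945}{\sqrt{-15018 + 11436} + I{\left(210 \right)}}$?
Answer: $\frac{21433860}{404543} + \frac{34447275 i \sqrt{398}}{809086} \approx 52.983 + 849.38 i$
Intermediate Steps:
$I{\left(Z \right)} = - \frac{784}{Z}$ ($I{\left(Z \right)} = 7 \left(- \frac{112}{Z}\right) = - \frac{784}{Z}$)
$\frac{-4088 - 46945}{\sqrt{-15018 + 11436} + I{\left(210 \right)}} = \frac{-4088 - 46945}{\sqrt{-15018 + 11436} - \frac{784}{210}} = - \frac{51033}{\sqrt{-3582} - \frac{56}{15}} = - \frac{51033}{3 i \sqrt{398} - \frac{56}{15}} = - \frac{51033}{- \frac{56}{15} + 3 i \sqrt{398}}$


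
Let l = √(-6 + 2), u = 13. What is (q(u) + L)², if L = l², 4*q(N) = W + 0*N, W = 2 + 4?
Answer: 25/4 ≈ 6.2500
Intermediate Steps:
W = 6
q(N) = 3/2 (q(N) = (6 + 0*N)/4 = (6 + 0)/4 = (¼)*6 = 3/2)
l = 2*I (l = √(-4) = 2*I ≈ 2.0*I)
L = -4 (L = (2*I)² = -4)
(q(u) + L)² = (3/2 - 4)² = (-5/2)² = 25/4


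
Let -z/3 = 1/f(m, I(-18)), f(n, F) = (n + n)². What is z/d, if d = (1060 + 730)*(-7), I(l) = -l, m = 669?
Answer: 1/7477252440 ≈ 1.3374e-10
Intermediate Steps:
f(n, F) = 4*n² (f(n, F) = (2*n)² = 4*n²)
z = -1/596748 (z = -3/(4*669²) = -3/(4*447561) = -3/1790244 = -3*1/1790244 = -1/596748 ≈ -1.6757e-6)
d = -12530 (d = 1790*(-7) = -12530)
z/d = -1/596748/(-12530) = -1/596748*(-1/12530) = 1/7477252440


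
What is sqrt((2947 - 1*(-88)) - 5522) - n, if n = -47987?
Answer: 47987 + I*sqrt(2487) ≈ 47987.0 + 49.87*I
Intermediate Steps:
sqrt((2947 - 1*(-88)) - 5522) - n = sqrt((2947 - 1*(-88)) - 5522) - 1*(-47987) = sqrt((2947 + 88) - 5522) + 47987 = sqrt(3035 - 5522) + 47987 = sqrt(-2487) + 47987 = I*sqrt(2487) + 47987 = 47987 + I*sqrt(2487)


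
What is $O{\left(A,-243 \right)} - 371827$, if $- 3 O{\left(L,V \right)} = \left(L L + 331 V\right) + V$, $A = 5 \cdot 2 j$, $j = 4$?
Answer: $- \frac{1036405}{3} \approx -3.4547 \cdot 10^{5}$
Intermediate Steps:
$A = 40$ ($A = 5 \cdot 2 \cdot 4 = 10 \cdot 4 = 40$)
$O{\left(L,V \right)} = - \frac{332 V}{3} - \frac{L^{2}}{3}$ ($O{\left(L,V \right)} = - \frac{\left(L L + 331 V\right) + V}{3} = - \frac{\left(L^{2} + 331 V\right) + V}{3} = - \frac{L^{2} + 332 V}{3} = - \frac{332 V}{3} - \frac{L^{2}}{3}$)
$O{\left(A,-243 \right)} - 371827 = \left(\left(- \frac{332}{3}\right) \left(-243\right) - \frac{40^{2}}{3}\right) - 371827 = \left(26892 - \frac{1600}{3}\right) - 371827 = \frac{79076}{3} - 371827 = - \frac{1036405}{3}$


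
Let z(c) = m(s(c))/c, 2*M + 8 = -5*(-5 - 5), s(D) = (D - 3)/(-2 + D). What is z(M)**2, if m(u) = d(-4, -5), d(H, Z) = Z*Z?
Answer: 625/441 ≈ 1.4172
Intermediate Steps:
d(H, Z) = Z**2
s(D) = (-3 + D)/(-2 + D)
m(u) = 25 (m(u) = (-5)**2 = 25)
M = 21 (M = -4 + (-5*(-5 - 5))/2 = -4 + (-5*(-10))/2 = -4 + (1/2)*50 = -4 + 25 = 21)
z(c) = 25/c
z(M)**2 = (25/21)**2 = 625/441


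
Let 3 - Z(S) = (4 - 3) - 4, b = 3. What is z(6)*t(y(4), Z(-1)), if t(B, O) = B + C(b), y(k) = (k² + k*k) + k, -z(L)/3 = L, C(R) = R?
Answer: -702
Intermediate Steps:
z(L) = -3*L
y(k) = k + 2*k² (y(k) = (k² + k²) + k = 2*k² + k = k + 2*k²)
Z(S) = 6 (Z(S) = 3 - ((4 - 3) - 4) = 3 - (1 - 4) = 3 - 1*(-3) = 3 + 3 = 6)
t(B, O) = 3 + B (t(B, O) = B + 3 = 3 + B)
z(6)*t(y(4), Z(-1)) = (-3*6)*(3 + 4*(1 + 2*4)) = -18*(3 + 4*(1 + 8)) = -18*(3 + 4*9) = -18*(3 + 36) = -18*39 = -702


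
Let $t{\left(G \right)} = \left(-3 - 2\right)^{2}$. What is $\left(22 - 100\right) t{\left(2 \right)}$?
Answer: $-1950$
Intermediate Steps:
$t{\left(G \right)} = 25$ ($t{\left(G \right)} = \left(-5\right)^{2} = 25$)
$\left(22 - 100\right) t{\left(2 \right)} = \left(22 - 100\right) 25 = \left(-78\right) 25 = -1950$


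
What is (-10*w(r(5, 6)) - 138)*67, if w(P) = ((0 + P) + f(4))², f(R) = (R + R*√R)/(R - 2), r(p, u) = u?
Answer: -105726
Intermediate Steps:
f(R) = (R + R^(3/2))/(-2 + R)
w(P) = (6 + P)² (w(P) = ((0 + P) + (4 + 4^(3/2))/(-2 + 4))² = (P + (4 + 8)/2)² = (P + (½)*12)² = (P + 6)² = (6 + P)²)
(-10*w(r(5, 6)) - 138)*67 = (-10*(6 + 6)² - 138)*67 = (-10*12² - 138)*67 = (-10*144 - 138)*67 = (-1440 - 138)*67 = -1578*67 = -105726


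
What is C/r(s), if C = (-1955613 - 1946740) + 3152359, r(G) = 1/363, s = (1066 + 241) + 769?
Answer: -272247822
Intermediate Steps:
s = 2076 (s = 1307 + 769 = 2076)
r(G) = 1/363
C = -749994 (C = -3902353 + 3152359 = -749994)
C/r(s) = -749994/1/363 = -749994*363 = -272247822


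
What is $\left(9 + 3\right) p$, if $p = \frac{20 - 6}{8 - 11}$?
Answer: $-56$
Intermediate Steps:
$p = - \frac{14}{3}$ ($p = \frac{14}{-3} = 14 \left(- \frac{1}{3}\right) = - \frac{14}{3} \approx -4.6667$)
$\left(9 + 3\right) p = \left(9 + 3\right) \left(- \frac{14}{3}\right) = 12 \left(- \frac{14}{3}\right) = -56$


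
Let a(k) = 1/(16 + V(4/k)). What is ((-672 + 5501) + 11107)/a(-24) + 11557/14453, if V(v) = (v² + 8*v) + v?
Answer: 10038279103/43359 ≈ 2.3152e+5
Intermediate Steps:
V(v) = v² + 9*v
a(k) = 1/(16 + 4*(9 + 4/k)/k) (a(k) = 1/(16 + (4/k)*(9 + 4/k)) = 1/(16 + 4*(9 + 4/k)/k))
((-672 + 5501) + 11107)/a(-24) + 11557/14453 = ((-672 + 5501) + 11107)/(((¼)*(-24)²/(4 + 4*(-24)² + 9*(-24)))) + 11557/14453 = (4829 + 11107)/(((¼)*576/(4 + 4*576 - 216))) + 11557*(1/14453) = 15936/(((¼)*576/(4 + 2304 - 216))) + 11557/14453 = 15936/(((¼)*576/2092)) + 11557/14453 = 15936/(((¼)*576*(1/2092))) + 11557/14453 = 15936/(36/523) + 11557/14453 = 15936*(523/36) + 11557/14453 = 694544/3 + 11557/14453 = 10038279103/43359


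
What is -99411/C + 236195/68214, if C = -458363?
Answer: 115044270739/31266773682 ≈ 3.6794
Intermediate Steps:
-99411/C + 236195/68214 = -99411/(-458363) + 236195/68214 = -99411*(-1/458363) + 236195*(1/68214) = 99411/458363 + 236195/68214 = 115044270739/31266773682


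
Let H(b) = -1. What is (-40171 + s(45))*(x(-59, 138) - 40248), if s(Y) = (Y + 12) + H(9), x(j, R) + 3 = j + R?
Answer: 1611499780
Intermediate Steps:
x(j, R) = -3 + R + j (x(j, R) = -3 + (j + R) = -3 + (R + j) = -3 + R + j)
s(Y) = 11 + Y (s(Y) = (Y + 12) - 1 = (12 + Y) - 1 = 11 + Y)
(-40171 + s(45))*(x(-59, 138) - 40248) = (-40171 + (11 + 45))*((-3 + 138 - 59) - 40248) = (-40171 + 56)*(76 - 40248) = -40115*(-40172) = 1611499780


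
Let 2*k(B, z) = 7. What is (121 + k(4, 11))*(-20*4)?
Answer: -9960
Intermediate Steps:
k(B, z) = 7/2 (k(B, z) = (½)*7 = 7/2)
(121 + k(4, 11))*(-20*4) = (121 + 7/2)*(-20*4) = (249/2)*(-80) = -9960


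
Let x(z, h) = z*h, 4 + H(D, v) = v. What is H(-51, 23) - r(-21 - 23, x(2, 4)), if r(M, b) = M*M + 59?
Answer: -1976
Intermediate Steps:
H(D, v) = -4 + v
x(z, h) = h*z
r(M, b) = 59 + M² (r(M, b) = M² + 59 = 59 + M²)
H(-51, 23) - r(-21 - 23, x(2, 4)) = (-4 + 23) - (59 + (-21 - 23)²) = 19 - (59 + (-44)²) = 19 - (59 + 1936) = 19 - 1*1995 = 19 - 1995 = -1976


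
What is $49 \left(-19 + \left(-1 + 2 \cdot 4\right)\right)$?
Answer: $-588$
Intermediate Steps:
$49 \left(-19 + \left(-1 + 2 \cdot 4\right)\right) = 49 \left(-19 + \left(-1 + 8\right)\right) = 49 \left(-19 + 7\right) = 49 \left(-12\right) = -588$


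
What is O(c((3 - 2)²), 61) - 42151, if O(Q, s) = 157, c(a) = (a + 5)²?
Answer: -41994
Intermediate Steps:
c(a) = (5 + a)²
O(c((3 - 2)²), 61) - 42151 = 157 - 42151 = -41994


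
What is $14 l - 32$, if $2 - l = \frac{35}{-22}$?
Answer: $\frac{201}{11} \approx 18.273$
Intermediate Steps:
$l = \frac{79}{22}$ ($l = 2 - \frac{35}{-22} = 2 - 35 \left(- \frac{1}{22}\right) = 2 - - \frac{35}{22} = 2 + \frac{35}{22} = \frac{79}{22} \approx 3.5909$)
$14 l - 32 = 14 \cdot \frac{79}{22} - 32 = \frac{553}{11} - 32 = \frac{201}{11}$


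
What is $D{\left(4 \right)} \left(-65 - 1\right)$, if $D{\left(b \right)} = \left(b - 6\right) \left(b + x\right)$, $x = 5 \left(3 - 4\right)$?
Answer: $-132$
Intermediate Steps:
$x = -5$ ($x = 5 \left(3 - 4\right) = 5 \left(-1\right) = -5$)
$D{\left(b \right)} = \left(-6 + b\right) \left(-5 + b\right)$ ($D{\left(b \right)} = \left(b - 6\right) \left(b - 5\right) = \left(-6 + b\right) \left(-5 + b\right)$)
$D{\left(4 \right)} \left(-65 - 1\right) = \left(30 + 4^{2} - 44\right) \left(-65 - 1\right) = \left(30 + 16 - 44\right) \left(-66\right) = 2 \left(-66\right) = -132$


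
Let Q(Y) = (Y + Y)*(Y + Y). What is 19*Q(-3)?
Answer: 684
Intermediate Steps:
Q(Y) = 4*Y**2 (Q(Y) = (2*Y)*(2*Y) = 4*Y**2)
19*Q(-3) = 19*(4*(-3)**2) = 19*(4*9) = 19*36 = 684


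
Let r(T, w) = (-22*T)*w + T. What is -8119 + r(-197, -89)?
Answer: -394042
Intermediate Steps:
r(T, w) = T - 22*T*w (r(T, w) = -22*T*w + T = T - 22*T*w)
-8119 + r(-197, -89) = -8119 - 197*(1 - 22*(-89)) = -8119 - 197*(1 + 1958) = -8119 - 197*1959 = -8119 - 385923 = -394042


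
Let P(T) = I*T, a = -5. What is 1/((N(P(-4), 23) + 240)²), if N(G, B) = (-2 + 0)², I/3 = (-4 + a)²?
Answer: 1/59536 ≈ 1.6797e-5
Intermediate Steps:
I = 243 (I = 3*(-4 - 5)² = 3*(-9)² = 3*81 = 243)
P(T) = 243*T
N(G, B) = 4 (N(G, B) = (-2)² = 4)
1/((N(P(-4), 23) + 240)²) = 1/((4 + 240)²) = 1/(244²) = 1/59536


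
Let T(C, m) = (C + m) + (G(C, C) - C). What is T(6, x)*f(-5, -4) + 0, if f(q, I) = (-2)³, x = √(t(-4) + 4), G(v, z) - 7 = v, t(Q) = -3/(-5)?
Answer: -104 - 8*√115/5 ≈ -121.16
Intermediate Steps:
t(Q) = ⅗ (t(Q) = -3*(-⅕) = ⅗)
G(v, z) = 7 + v
x = √115/5 (x = √(⅗ + 4) = √(23/5) = √115/5 ≈ 2.1448)
f(q, I) = -8
T(C, m) = 7 + C + m (T(C, m) = (C + m) + ((7 + C) - C) = (C + m) + 7 = 7 + C + m)
T(6, x)*f(-5, -4) + 0 = (7 + 6 + √115/5)*(-8) + 0 = (13 + √115/5)*(-8) + 0 = (-104 - 8*√115/5) + 0 = -104 - 8*√115/5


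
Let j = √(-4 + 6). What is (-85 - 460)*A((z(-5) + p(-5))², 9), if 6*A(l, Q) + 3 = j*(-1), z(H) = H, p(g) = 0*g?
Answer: 545/2 + 545*√2/6 ≈ 400.96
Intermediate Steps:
p(g) = 0
j = √2 ≈ 1.4142
A(l, Q) = -½ - √2/6 (A(l, Q) = -½ + (√2*(-1))/6 = -½ + (-√2)/6 = -½ - √2/6)
(-85 - 460)*A((z(-5) + p(-5))², 9) = (-85 - 460)*(-½ - √2/6) = -545*(-½ - √2/6) = 545/2 + 545*√2/6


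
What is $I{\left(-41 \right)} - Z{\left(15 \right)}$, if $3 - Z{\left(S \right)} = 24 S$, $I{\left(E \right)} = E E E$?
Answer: $-68564$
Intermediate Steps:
$I{\left(E \right)} = E^{3}$ ($I{\left(E \right)} = E^{2} E = E^{3}$)
$Z{\left(S \right)} = 3 - 24 S$
$I{\left(-41 \right)} - Z{\left(15 \right)} = \left(-41\right)^{3} - \left(3 - 360\right) = -68921 - \left(3 - 360\right) = -68921 - -357 = -68921 + 357 = -68564$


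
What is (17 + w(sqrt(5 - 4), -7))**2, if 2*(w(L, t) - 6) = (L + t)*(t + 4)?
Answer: 1024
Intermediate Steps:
w(L, t) = 6 + (4 + t)*(L + t)/2 (w(L, t) = 6 + ((L + t)*(t + 4))/2 = 6 + ((L + t)*(4 + t))/2 = 6 + ((4 + t)*(L + t))/2 = 6 + (4 + t)*(L + t)/2)
(17 + w(sqrt(5 - 4), -7))**2 = (17 + (6 + (1/2)*(-7)**2 + 2*sqrt(5 - 4) + 2*(-7) + (1/2)*sqrt(5 - 4)*(-7)))**2 = (17 + (6 + (1/2)*49 + 2*sqrt(1) - 14 + (1/2)*sqrt(1)*(-7)))**2 = (17 + (6 + 49/2 + 2*1 - 14 + (1/2)*1*(-7)))**2 = (17 + (6 + 49/2 + 2 - 14 - 7/2))**2 = (17 + 15)**2 = 32**2 = 1024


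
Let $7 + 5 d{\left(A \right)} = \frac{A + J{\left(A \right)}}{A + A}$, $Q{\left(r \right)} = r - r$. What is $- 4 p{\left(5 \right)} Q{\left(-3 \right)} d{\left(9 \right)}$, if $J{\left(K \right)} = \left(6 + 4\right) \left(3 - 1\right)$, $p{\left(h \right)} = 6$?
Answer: $0$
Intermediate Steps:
$Q{\left(r \right)} = 0$
$J{\left(K \right)} = 20$ ($J{\left(K \right)} = 10 \cdot 2 = 20$)
$d{\left(A \right)} = - \frac{7}{5} + \frac{20 + A}{10 A}$ ($d{\left(A \right)} = - \frac{7}{5} + \frac{\left(A + 20\right) \frac{1}{A + A}}{5} = - \frac{7}{5} + \frac{\left(20 + A\right) \frac{1}{2 A}}{5} = - \frac{7}{5} + \frac{\frac{1}{2} \frac{1}{A} \left(20 + A\right)}{5} = - \frac{7}{5} + \frac{20 + A}{10 A}$)
$- 4 p{\left(5 \right)} Q{\left(-3 \right)} d{\left(9 \right)} = \left(-4\right) 6 \cdot 0 \left(- \frac{13}{10} + \frac{2}{9}\right) = \left(-24\right) 0 \left(- \frac{13}{10} + 2 \cdot \frac{1}{9}\right) = 0 \left(- \frac{13}{10} + \frac{2}{9}\right) = 0 \left(- \frac{97}{90}\right) = 0$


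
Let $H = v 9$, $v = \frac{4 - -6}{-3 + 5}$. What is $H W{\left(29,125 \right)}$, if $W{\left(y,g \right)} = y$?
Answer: $1305$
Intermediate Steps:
$v = 5$ ($v = \frac{4 + 6}{2} = 10 \cdot \frac{1}{2} = 5$)
$H = 45$ ($H = 5 \cdot 9 = 45$)
$H W{\left(29,125 \right)} = 45 \cdot 29 = 1305$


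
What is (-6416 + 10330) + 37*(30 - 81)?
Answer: 2027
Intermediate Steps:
(-6416 + 10330) + 37*(30 - 81) = 3914 + 37*(-51) = 3914 - 1887 = 2027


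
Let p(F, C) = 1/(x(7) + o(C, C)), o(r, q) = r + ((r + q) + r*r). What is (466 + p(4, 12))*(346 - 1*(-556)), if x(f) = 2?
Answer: 38250663/91 ≈ 4.2034e+5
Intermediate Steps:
o(r, q) = q + r² + 2*r (o(r, q) = r + ((q + r) + r²) = r + (q + r + r²) = q + r² + 2*r)
p(F, C) = 1/(2 + C² + 3*C) (p(F, C) = 1/(2 + (C + C² + 2*C)) = 1/(2 + (C² + 3*C)) = 1/(2 + C² + 3*C))
(466 + p(4, 12))*(346 - 1*(-556)) = (466 + 1/(2 + 12² + 3*12))*(346 - 1*(-556)) = (466 + 1/(2 + 144 + 36))*(346 + 556) = (466 + 1/182)*902 = (84813/182)*902 = 38250663/91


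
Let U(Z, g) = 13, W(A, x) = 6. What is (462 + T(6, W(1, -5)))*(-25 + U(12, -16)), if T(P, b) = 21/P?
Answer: -5586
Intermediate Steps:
(462 + T(6, W(1, -5)))*(-25 + U(12, -16)) = (462 + 21/6)*(-25 + 13) = (462 + 21*(⅙))*(-12) = (462 + 7/2)*(-12) = (931/2)*(-12) = -5586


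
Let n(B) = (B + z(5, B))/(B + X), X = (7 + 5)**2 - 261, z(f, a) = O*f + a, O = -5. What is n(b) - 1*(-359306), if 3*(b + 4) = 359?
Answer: 1436605/4 ≈ 3.5915e+5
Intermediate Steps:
b = 347/3 (b = -4 + (1/3)*359 = -4 + 359/3 = 347/3 ≈ 115.67)
z(f, a) = a - 5*f (z(f, a) = -5*f + a = a - 5*f)
X = -117 (X = 12**2 - 261 = 144 - 261 = -117)
n(B) = (-25 + 2*B)/(-117 + B) (n(B) = (B + (B - 5*5))/(B - 117) = (B + (B - 25))/(-117 + B) = (B + (-25 + B))/(-117 + B) = (-25 + 2*B)/(-117 + B))
n(b) - 1*(-359306) = (-25 + 2*(347/3))/(-117 + 347/3) - 1*(-359306) = (-25 + 694/3)/(-4/3) + 359306 = -3/4*619/3 + 359306 = -619/4 + 359306 = 1436605/4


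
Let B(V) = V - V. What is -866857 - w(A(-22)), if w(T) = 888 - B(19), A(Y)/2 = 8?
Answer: -867745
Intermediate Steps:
B(V) = 0
A(Y) = 16 (A(Y) = 2*8 = 16)
w(T) = 888 (w(T) = 888 - 1*0 = 888 + 0 = 888)
-866857 - w(A(-22)) = -866857 - 1*888 = -866857 - 888 = -867745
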